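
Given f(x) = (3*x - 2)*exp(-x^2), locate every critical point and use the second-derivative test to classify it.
f'(x) = (-2*x*(3*x - 2) + 3)*exp(-x^2)

Solve f'(x) = 0:
  f'(x) = (-6*x^2 + 4*x + 3)·exp(-x^2) and exp(-x^2) > 0 for every x, so f'(x) = 0 ⇔ -6*x^2 + 4*x + 3 = 0.
  6*x^2 - 4*x - 3 = 0 has no rational roots; quadratic formula: x = (4 ± √88)/12.
  ⇒ x = 1/3 - sqrt(22)/6 ≈ -0.4484, 1/3 + sqrt(22)/6 ≈ 1.1151

f''(x) = 2*(2*x^2*(3*x - 2) - 9*x + 2)*exp(-x^2)
Second-derivative test at each critical point:
  f''(-0.4484) = 7.6722 > 0 → local minimum
  f''(1.1151) = -2.7055 < 0 → local maximum

Critical points: x = 1/3 - sqrt(22)/6 ≈ -0.4484 (local minimum); x = 1/3 + sqrt(22)/6 ≈ 1.1151 (local maximum)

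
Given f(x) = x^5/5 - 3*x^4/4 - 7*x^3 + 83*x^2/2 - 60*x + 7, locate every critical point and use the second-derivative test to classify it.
f'(x) = x^4 - 3*x^3 - 21*x^2 + 83*x - 60

Solve f'(x) = 0:
  Factor: x^4 - 3*x^3 - 21*x^2 + 83*x - 60 = (x - 4)*(x - 3)*(x - 1)*(x + 5) = 0.
  ⇒ x = -5, 1, 3, 4

f''(x) = 4*x^3 - 9*x^2 - 42*x + 83
Second-derivative test at each critical point:
  f''(-5) = -432 < 0 → local maximum
  f''(1) = 36 > 0 → local minimum
  f''(3) = -16 < 0 → local maximum
  f''(4) = 27 > 0 → local minimum

Critical points: x = -5 (local maximum); x = 1 (local minimum); x = 3 (local maximum); x = 4 (local minimum)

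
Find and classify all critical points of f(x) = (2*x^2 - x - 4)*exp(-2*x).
f'(x) = (-4*x^2 + 6*x + 7)*exp(-2*x)

Solve f'(x) = 0:
  f'(x) = (-4*x^2 + 6*x + 7)·exp(-2*x) and exp(-2*x) > 0 for every x, so f'(x) = 0 ⇔ -4*x^2 + 6*x + 7 = 0.
  4*x^2 - 6*x - 7 = 0 has no rational roots; quadratic formula: x = (6 ± √148)/8.
  ⇒ x = 3/4 - sqrt(37)/4 ≈ -0.7707, 3/4 + sqrt(37)/4 ≈ 2.2707

f''(x) = 4*(2*x^2 - 5*x - 2)*exp(-2*x)
Second-derivative test at each critical point:
  f''(-0.7707) = 56.8256 > 0 → local minimum
  f''(2.2707) = -0.1297 < 0 → local maximum

Critical points: x = 3/4 - sqrt(37)/4 ≈ -0.7707 (local minimum); x = 3/4 + sqrt(37)/4 ≈ 2.2707 (local maximum)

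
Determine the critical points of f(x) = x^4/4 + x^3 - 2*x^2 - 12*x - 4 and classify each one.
f'(x) = x^3 + 3*x^2 - 4*x - 12

Solve f'(x) = 0:
  Factor: x^3 + 3*x^2 - 4*x - 12 = (x - 2)*(x + 2)*(x + 3) = 0.
  ⇒ x = -3, -2, 2

f''(x) = 3*x^2 + 6*x - 4
Second-derivative test at each critical point:
  f''(-3) = 5 > 0 → local minimum
  f''(-2) = -4 < 0 → local maximum
  f''(2) = 20 > 0 → local minimum

Critical points: x = -3 (local minimum); x = -2 (local maximum); x = 2 (local minimum)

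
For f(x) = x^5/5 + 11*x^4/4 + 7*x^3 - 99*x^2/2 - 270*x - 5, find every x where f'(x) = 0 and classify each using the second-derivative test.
f'(x) = x^4 + 11*x^3 + 21*x^2 - 99*x - 270

Solve f'(x) = 0:
  Factor: x^4 + 11*x^3 + 21*x^2 - 99*x - 270 = (x - 3)*(x + 3)*(x + 5)*(x + 6) = 0.
  ⇒ x = -6, -5, -3, 3

f''(x) = 4*x^3 + 33*x^2 + 42*x - 99
Second-derivative test at each critical point:
  f''(-6) = -27 < 0 → local maximum
  f''(-5) = 16 > 0 → local minimum
  f''(-3) = -36 < 0 → local maximum
  f''(3) = 432 > 0 → local minimum

Critical points: x = -6 (local maximum); x = -5 (local minimum); x = -3 (local maximum); x = 3 (local minimum)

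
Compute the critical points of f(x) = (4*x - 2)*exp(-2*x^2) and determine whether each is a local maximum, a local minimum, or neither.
f'(x) = 4*(-2*x*(2*x - 1) + 1)*exp(-2*x^2)

Solve f'(x) = 0:
  f'(x) = (-16*x^2 + 8*x + 4)·exp(-2*x^2) and exp(-2*x^2) > 0 for every x, so f'(x) = 0 ⇔ -16*x^2 + 8*x + 4 = 0.
  Factor: -16*x^2 + 8*x + 4 = -4*(4*x^2 - 2*x - 1); 4*x^2 - 2*x - 1 = 0 has no rational roots; quadratic formula: x = (2 ± √20)/8.
  ⇒ x = 1/4 - sqrt(5)/4 ≈ -0.3090, 1/4 + sqrt(5)/4 ≈ 0.8090

f''(x) = 8*(4*x^2*(2*x - 1) - 6*x + 1)*exp(-2*x^2)
Second-derivative test at each critical point:
  f''(-0.3090) = 14.7786 > 0 → local minimum
  f''(0.8090) = -4.8314 < 0 → local maximum

Critical points: x = 1/4 - sqrt(5)/4 ≈ -0.3090 (local minimum); x = 1/4 + sqrt(5)/4 ≈ 0.8090 (local maximum)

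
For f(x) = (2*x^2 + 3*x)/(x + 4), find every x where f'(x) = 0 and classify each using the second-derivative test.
f'(x) = 2*(x^2 + 8*x + 6)/(x^2 + 8*x + 16)

Solve f'(x) = 0:
  f'(x) = 2*(x^2 + 8*x + 6)/(x + 4)^2; the denominator is positive wherever f is defined, so f'(x) = 0 ⇔ 2*x^2 + 16*x + 12 = 0.
  Factor: 2*x^2 + 16*x + 12 = 2*(x^2 + 8*x + 6); x^2 + 8*x + 6 = 0 has no rational roots; quadratic formula: x = (-8 ± √40)/2.
  ⇒ x = -4 - sqrt(10) ≈ -7.1623, -4 + sqrt(10) ≈ -0.8377

f''(x) = 40/(x^3 + 12*x^2 + 48*x + 64)
Second-derivative test at each critical point:
  f''(-7.1623) = -1.2649 < 0 → local maximum
  f''(-0.8377) = 1.2649 > 0 → local minimum

Critical points: x = -4 - sqrt(10) ≈ -7.1623 (local maximum); x = -4 + sqrt(10) ≈ -0.8377 (local minimum)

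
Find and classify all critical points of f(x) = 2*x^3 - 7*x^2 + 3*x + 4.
f'(x) = 6*x^2 - 14*x + 3

Solve f'(x) = 0:
  6*x^2 - 14*x + 3 = 0 has no rational roots; quadratic formula: x = (14 ± √124)/12.
  ⇒ x = 7/6 - sqrt(31)/6 ≈ 0.2387, sqrt(31)/6 + 7/6 ≈ 2.0946

f''(x) = 12*x - 14
Second-derivative test at each critical point:
  f''(0.2387) = -11.1355 < 0 → local maximum
  f''(2.0946) = 11.1355 > 0 → local minimum

Critical points: x = 7/6 - sqrt(31)/6 ≈ 0.2387 (local maximum); x = sqrt(31)/6 + 7/6 ≈ 2.0946 (local minimum)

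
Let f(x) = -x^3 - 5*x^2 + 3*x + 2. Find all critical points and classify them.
f'(x) = -3*x^2 - 10*x + 3

Solve f'(x) = 0:
  3*x^2 + 10*x - 3 = 0 has no rational roots; quadratic formula: x = (-10 ± √136)/6.
  ⇒ x = -sqrt(34)/3 - 5/3 ≈ -3.6103, -5/3 + sqrt(34)/3 ≈ 0.2770

f''(x) = -6*x - 10
Second-derivative test at each critical point:
  f''(-3.6103) = 11.6619 > 0 → local minimum
  f''(0.2770) = -11.6619 < 0 → local maximum

Critical points: x = -sqrt(34)/3 - 5/3 ≈ -3.6103 (local minimum); x = -5/3 + sqrt(34)/3 ≈ 0.2770 (local maximum)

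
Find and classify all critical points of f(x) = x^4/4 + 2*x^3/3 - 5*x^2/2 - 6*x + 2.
f'(x) = x^3 + 2*x^2 - 5*x - 6

Solve f'(x) = 0:
  Factor: x^3 + 2*x^2 - 5*x - 6 = (x - 2)*(x + 1)*(x + 3) = 0.
  ⇒ x = -3, -1, 2

f''(x) = 3*x^2 + 4*x - 5
Second-derivative test at each critical point:
  f''(-3) = 10 > 0 → local minimum
  f''(-1) = -6 < 0 → local maximum
  f''(2) = 15 > 0 → local minimum

Critical points: x = -3 (local minimum); x = -1 (local maximum); x = 2 (local minimum)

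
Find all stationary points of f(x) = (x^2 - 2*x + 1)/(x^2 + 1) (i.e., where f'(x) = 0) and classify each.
f'(x) = 2*(x^2 - 1)/(x^4 + 2*x^2 + 1)

Solve f'(x) = 0:
  f'(x) = 2*(x - 1)*(x + 1)/(x^2 + 1)^2; the denominator is positive wherever f is defined, so f'(x) = 0 ⇔ 2*x^2 - 2 = 0.
  Factor: 2*x^2 - 2 = 2*(x - 1)*(x + 1) = 0.
  ⇒ x = -1, 1

f''(x) = 4*x*(3 - x^2)/(x^6 + 3*x^4 + 3*x^2 + 1)
Second-derivative test at each critical point:
  f''(-1) = -1 < 0 → local maximum
  f''(1) = 1 > 0 → local minimum

Critical points: x = -1 (local maximum); x = 1 (local minimum)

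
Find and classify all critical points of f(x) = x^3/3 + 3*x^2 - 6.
f'(x) = x*(x + 6)

Solve f'(x) = 0:
  Factor: x^2 + 6*x = x*(x + 6) = 0.
  ⇒ x = -6, 0

f''(x) = 2*x + 6
Second-derivative test at each critical point:
  f''(-6) = -6 < 0 → local maximum
  f''(0) = 6 > 0 → local minimum

Critical points: x = -6 (local maximum); x = 0 (local minimum)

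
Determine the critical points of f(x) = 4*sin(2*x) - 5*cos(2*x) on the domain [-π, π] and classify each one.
f'(x) = 10*sin(2*x) + 8*cos(2*x)

Solve f'(x) = 0 on [-π, π]:
  f'(x) = 0 ⇔ 4*cos(2*x) = -5*sin(2*x) ⇔ tan(2*x) = -4/5, i.e. 2*x = arctan(-4/5) + nπ; keep the solutions lying in [-π, π].
  ⇒ x = -pi/2 - atan(4/5)/2 ≈ -1.9082, -atan(4/5)/2 ≈ -0.3374, -atan(4/5)/2 + pi/2 ≈ 1.2334, pi - atan(4/5)/2 ≈ 2.8042

f''(x) = -16*sin(2*x) + 20*cos(2*x)
Second-derivative test at each critical point:
  f''(-1.9082) = -25.6125 < 0 → local maximum
  f''(-0.3374) = 25.6125 > 0 → local minimum
  f''(1.2334) = -25.6125 < 0 → local maximum
  f''(2.8042) = 25.6125 > 0 → local minimum

Critical points: x = -pi/2 - atan(4/5)/2 ≈ -1.9082 (local maximum); x = -atan(4/5)/2 ≈ -0.3374 (local minimum); x = -atan(4/5)/2 + pi/2 ≈ 1.2334 (local maximum); x = pi - atan(4/5)/2 ≈ 2.8042 (local minimum)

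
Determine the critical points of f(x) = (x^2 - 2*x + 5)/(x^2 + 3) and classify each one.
f'(x) = 2*(x^2 - 2*x - 3)/(x^4 + 6*x^2 + 9)

Solve f'(x) = 0:
  f'(x) = 2*(x - 3)*(x + 1)/(x^2 + 3)^2; the denominator is positive wherever f is defined, so f'(x) = 0 ⇔ 2*x^2 - 4*x - 6 = 0.
  Factor: 2*x^2 - 4*x - 6 = 2*(x - 3)*(x + 1) = 0.
  ⇒ x = -1, 3

f''(x) = 4*(-x^3 + 3*x^2 + 9*x - 3)/(x^6 + 9*x^4 + 27*x^2 + 27)
Second-derivative test at each critical point:
  f''(-1) = -1/2 < 0 → local maximum
  f''(3) = 1/18 > 0 → local minimum

Critical points: x = -1 (local maximum); x = 3 (local minimum)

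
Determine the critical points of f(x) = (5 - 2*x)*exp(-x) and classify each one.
f'(x) = (2*x - 7)*exp(-x)

Solve f'(x) = 0:
  f'(x) = (2*x - 7)·exp(-x) and exp(-x) > 0 for every x, so f'(x) = 0 ⇔ 2*x - 7 = 0.
  2*x - 7 = 0.
  ⇒ x = 7/2

f''(x) = (9 - 2*x)*exp(-x)
Second-derivative test at each critical point:
  f''(7/2) = 0.0604 > 0 → local minimum

Critical points: x = 7/2 (local minimum)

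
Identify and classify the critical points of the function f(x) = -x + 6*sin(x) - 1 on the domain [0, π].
f'(x) = 6*cos(x) - 1

Solve f'(x) = 0 on [0, π]:
  f'(x) = 0 ⇔ cos(x) = 1/6, i.e. x = ±arccos(1/6) + 2nπ; keep the solutions lying in [0, π].
  ⇒ x = acos(1/6) ≈ 1.4033

f''(x) = -6*sin(x)
Second-derivative test at each critical point:
  f''(1.4033) = -5.9161 < 0 → local maximum

Critical points: x = acos(1/6) ≈ 1.4033 (local maximum)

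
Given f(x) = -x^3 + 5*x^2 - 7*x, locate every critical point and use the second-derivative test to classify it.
f'(x) = -3*x^2 + 10*x - 7

Solve f'(x) = 0:
  Factor: -3*x^2 + 10*x - 7 = -(x - 1)*(3*x - 7) = 0.
  ⇒ x = 1, 7/3

f''(x) = 10 - 6*x
Second-derivative test at each critical point:
  f''(1) = 4 > 0 → local minimum
  f''(7/3) = -4 < 0 → local maximum

Critical points: x = 1 (local minimum); x = 7/3 (local maximum)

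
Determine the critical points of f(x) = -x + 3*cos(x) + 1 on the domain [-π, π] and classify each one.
f'(x) = -3*sin(x) - 1

Solve f'(x) = 0 on [-π, π]:
  f'(x) = 0 ⇔ sin(x) = -1/3, i.e. x = arcsin(-1/3) + 2nπ or x = π − arcsin(-1/3) + 2nπ; keep the solutions lying in [-π, π].
  ⇒ x = -pi + asin(1/3) ≈ -2.8018, -asin(1/3) ≈ -0.3398

f''(x) = -3*cos(x)
Second-derivative test at each critical point:
  f''(-2.8018) = 2.8284 > 0 → local minimum
  f''(-0.3398) = -2.8284 < 0 → local maximum

Critical points: x = -pi + asin(1/3) ≈ -2.8018 (local minimum); x = -asin(1/3) ≈ -0.3398 (local maximum)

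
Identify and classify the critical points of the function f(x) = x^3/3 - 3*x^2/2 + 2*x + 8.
f'(x) = x^2 - 3*x + 2

Solve f'(x) = 0:
  Factor: x^2 - 3*x + 2 = (x - 2)*(x - 1) = 0.
  ⇒ x = 1, 2

f''(x) = 2*x - 3
Second-derivative test at each critical point:
  f''(1) = -1 < 0 → local maximum
  f''(2) = 1 > 0 → local minimum

Critical points: x = 1 (local maximum); x = 2 (local minimum)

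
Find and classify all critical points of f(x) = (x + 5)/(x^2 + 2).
f'(x) = (x^2 - 2*x*(x + 5) + 2)/(x^2 + 2)^2

Solve f'(x) = 0:
  f'(x) = -(x^2 + 10*x - 2)/(x^2 + 2)^2; the denominator is positive wherever f is defined, so f'(x) = 0 ⇔ -x^2 - 10*x + 2 = 0.
  x^2 + 10*x - 2 = 0 has no rational roots; quadratic formula: x = (-10 ± √108)/2.
  ⇒ x = -3*sqrt(3) - 5 ≈ -10.1962, -5 + 3*sqrt(3) ≈ 0.1962

f''(x) = 2*(4*x^2*(x + 5) - (3*x + 5)*(x^2 + 2))/(x^2 + 2)^3
Second-derivative test at each critical point:
  f''(-10.1962) = 0.0009 > 0 → local minimum
  f''(0.1962) = -2.5009 < 0 → local maximum

Critical points: x = -3*sqrt(3) - 5 ≈ -10.1962 (local minimum); x = -5 + 3*sqrt(3) ≈ 0.1962 (local maximum)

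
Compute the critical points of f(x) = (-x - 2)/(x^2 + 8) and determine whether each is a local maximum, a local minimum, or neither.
f'(x) = (-x^2 + 2*x*(x + 2) - 8)/(x^2 + 8)^2

Solve f'(x) = 0:
  f'(x) = (x^2 + 4*x - 8)/(x^2 + 8)^2; the denominator is positive wherever f is defined, so f'(x) = 0 ⇔ x^2 + 4*x - 8 = 0.
  x^2 + 4*x - 8 = 0 has no rational roots; quadratic formula: x = (-4 ± √48)/2.
  ⇒ x = -2*sqrt(3) - 2 ≈ -5.4641, -2 + 2*sqrt(3) ≈ 1.4641

f''(x) = 2*(-4*x^2*(x + 2) + (3*x + 2)*(x^2 + 8))/(x^2 + 8)^3
Second-derivative test at each critical point:
  f''(-5.4641) = -0.0048 < 0 → local maximum
  f''(1.4641) = 0.0673 > 0 → local minimum

Critical points: x = -2*sqrt(3) - 2 ≈ -5.4641 (local maximum); x = -2 + 2*sqrt(3) ≈ 1.4641 (local minimum)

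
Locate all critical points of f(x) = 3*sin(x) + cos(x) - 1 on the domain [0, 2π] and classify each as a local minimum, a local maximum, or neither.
f'(x) = -sin(x) + 3*cos(x)

Solve f'(x) = 0 on [0, 2π]:
  f'(x) = 0 ⇔ 3*cos(x) = sin(x) ⇔ tan(x) = 3, i.e. x = arctan(3) + nπ; keep the solutions lying in [0, 2π].
  ⇒ x = atan(3) ≈ 1.2490, atan(3) + pi ≈ 4.3906

f''(x) = -3*sin(x) - cos(x)
Second-derivative test at each critical point:
  f''(1.2490) = -3.1623 < 0 → local maximum
  f''(4.3906) = 3.1623 > 0 → local minimum

Critical points: x = atan(3) ≈ 1.2490 (local maximum); x = atan(3) + pi ≈ 4.3906 (local minimum)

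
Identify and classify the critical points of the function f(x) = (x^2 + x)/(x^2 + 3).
f'(x) = (-x^2 + 6*x + 3)/(x^4 + 6*x^2 + 9)

Solve f'(x) = 0:
  f'(x) = -(x^2 - 6*x - 3)/(x^2 + 3)^2; the denominator is positive wherever f is defined, so f'(x) = 0 ⇔ -x^2 + 6*x + 3 = 0.
  x^2 - 6*x - 3 = 0 has no rational roots; quadratic formula: x = (6 ± √48)/2.
  ⇒ x = 3 - 2*sqrt(3) ≈ -0.4641, 3 + 2*sqrt(3) ≈ 6.4641

f''(x) = 2*(x^3 - 9*x^2 - 9*x + 9)/(x^6 + 9*x^4 + 27*x^2 + 27)
Second-derivative test at each critical point:
  f''(-0.4641) = 0.6701 > 0 → local minimum
  f''(6.4641) = -0.0035 < 0 → local maximum

Critical points: x = 3 - 2*sqrt(3) ≈ -0.4641 (local minimum); x = 3 + 2*sqrt(3) ≈ 6.4641 (local maximum)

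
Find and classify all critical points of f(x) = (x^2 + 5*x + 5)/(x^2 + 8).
f'(x) = (-5*x^2 + 6*x + 40)/(x^4 + 16*x^2 + 64)

Solve f'(x) = 0:
  f'(x) = -(5*x^2 - 6*x - 40)/(x^2 + 8)^2; the denominator is positive wherever f is defined, so f'(x) = 0 ⇔ -5*x^2 + 6*x + 40 = 0.
  5*x^2 - 6*x - 40 = 0 has no rational roots; quadratic formula: x = (6 ± √836)/10.
  ⇒ x = 3/5 - sqrt(209)/5 ≈ -2.2914, 3/5 + sqrt(209)/5 ≈ 3.4914

f''(x) = 2*(5*x^3 - 9*x^2 - 120*x + 24)/(x^6 + 24*x^4 + 192*x^2 + 512)
Second-derivative test at each critical point:
  f''(-2.2914) = 0.1647 > 0 → local minimum
  f''(3.4914) = -0.0709 < 0 → local maximum

Critical points: x = 3/5 - sqrt(209)/5 ≈ -2.2914 (local minimum); x = 3/5 + sqrt(209)/5 ≈ 3.4914 (local maximum)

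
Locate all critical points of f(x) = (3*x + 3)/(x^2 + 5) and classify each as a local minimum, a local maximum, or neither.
f'(x) = 3*(x^2 - 2*x*(x + 1) + 5)/(x^2 + 5)^2

Solve f'(x) = 0:
  f'(x) = -3*(x^2 + 2*x - 5)/(x^2 + 5)^2; the denominator is positive wherever f is defined, so f'(x) = 0 ⇔ -3*x^2 - 6*x + 15 = 0.
  Factor: -3*x^2 - 6*x + 15 = -3*(x^2 + 2*x - 5); x^2 + 2*x - 5 = 0 has no rational roots; quadratic formula: x = (-2 ± √24)/2.
  ⇒ x = -sqrt(6) - 1 ≈ -3.4495, -1 + sqrt(6) ≈ 1.4495

f''(x) = 6*(4*x^2*(x + 1) - (3*x + 1)*(x^2 + 5))/(x^2 + 5)^3
Second-derivative test at each critical point:
  f''(-3.4495) = 0.0515 > 0 → local minimum
  f''(1.4495) = -0.2915 < 0 → local maximum

Critical points: x = -sqrt(6) - 1 ≈ -3.4495 (local minimum); x = -1 + sqrt(6) ≈ 1.4495 (local maximum)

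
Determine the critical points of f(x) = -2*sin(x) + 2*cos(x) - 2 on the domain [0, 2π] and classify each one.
f'(x) = -2*sqrt(2)*sin(x + pi/4)

Solve f'(x) = 0 on [0, 2π]:
  f'(x) = 0 ⇔ -2*cos(x) = 2*sin(x) ⇔ tan(x) = -1, i.e. x = arctan(-1) + nπ; keep the solutions lying in [0, 2π].
  ⇒ x = 3*pi/4 ≈ 2.3562, 7*pi/4 ≈ 5.4978

f''(x) = -2*sqrt(2)*cos(x + pi/4)
Second-derivative test at each critical point:
  f''(2.3562) = 2.8284 > 0 → local minimum
  f''(5.4978) = -2.8284 < 0 → local maximum

Critical points: x = 3*pi/4 ≈ 2.3562 (local minimum); x = 7*pi/4 ≈ 5.4978 (local maximum)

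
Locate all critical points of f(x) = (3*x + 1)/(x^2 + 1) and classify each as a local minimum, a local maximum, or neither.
f'(x) = (-3*x^2 - 2*x + 3)/(x^4 + 2*x^2 + 1)

Solve f'(x) = 0:
  f'(x) = -(3*x^2 + 2*x - 3)/(x^2 + 1)^2; the denominator is positive wherever f is defined, so f'(x) = 0 ⇔ -3*x^2 - 2*x + 3 = 0.
  3*x^2 + 2*x - 3 = 0 has no rational roots; quadratic formula: x = (-2 ± √40)/6.
  ⇒ x = -sqrt(10)/3 - 1/3 ≈ -1.3874, -1/3 + sqrt(10)/3 ≈ 0.7208

f''(x) = 2*(4*x^2*(3*x + 1) - (9*x + 1)*(x^2 + 1))/(x^2 + 1)^3
Second-derivative test at each critical point:
  f''(-1.3874) = 0.7393 > 0 → local minimum
  f''(0.7208) = -2.7393 < 0 → local maximum

Critical points: x = -sqrt(10)/3 - 1/3 ≈ -1.3874 (local minimum); x = -1/3 + sqrt(10)/3 ≈ 0.7208 (local maximum)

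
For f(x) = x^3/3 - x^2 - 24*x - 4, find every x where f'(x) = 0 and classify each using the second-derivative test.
f'(x) = x^2 - 2*x - 24

Solve f'(x) = 0:
  Factor: x^2 - 2*x - 24 = (x - 6)*(x + 4) = 0.
  ⇒ x = -4, 6

f''(x) = 2*x - 2
Second-derivative test at each critical point:
  f''(-4) = -10 < 0 → local maximum
  f''(6) = 10 > 0 → local minimum

Critical points: x = -4 (local maximum); x = 6 (local minimum)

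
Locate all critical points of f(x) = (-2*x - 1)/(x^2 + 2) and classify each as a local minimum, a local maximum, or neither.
f'(x) = 2*(x^2 + x - 2)/(x^4 + 4*x^2 + 4)

Solve f'(x) = 0:
  f'(x) = 2*(x - 1)*(x + 2)/(x^2 + 2)^2; the denominator is positive wherever f is defined, so f'(x) = 0 ⇔ 2*x^2 + 2*x - 4 = 0.
  Factor: 2*x^2 + 2*x - 4 = 2*(x - 1)*(x + 2) = 0.
  ⇒ x = -2, 1

f''(x) = 2*(-4*x^2*(2*x + 1) + (6*x + 1)*(x^2 + 2))/(x^2 + 2)^3
Second-derivative test at each critical point:
  f''(-2) = -1/6 < 0 → local maximum
  f''(1) = 2/3 > 0 → local minimum

Critical points: x = -2 (local maximum); x = 1 (local minimum)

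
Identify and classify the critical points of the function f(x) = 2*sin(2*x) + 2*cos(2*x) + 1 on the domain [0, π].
f'(x) = 4*sqrt(2)*cos(2*x + pi/4)

Solve f'(x) = 0 on [0, π]:
  f'(x) = 0 ⇔ 2*cos(2*x) = 2*sin(2*x) ⇔ tan(2*x) = 1, i.e. 2*x = arctan(1) + nπ; keep the solutions lying in [0, π].
  ⇒ x = pi/8 ≈ 0.3927, 5*pi/8 ≈ 1.9635

f''(x) = -8*sqrt(2)*sin(2*x + pi/4)
Second-derivative test at each critical point:
  f''(0.3927) = -11.3137 < 0 → local maximum
  f''(1.9635) = 11.3137 > 0 → local minimum

Critical points: x = pi/8 ≈ 0.3927 (local maximum); x = 5*pi/8 ≈ 1.9635 (local minimum)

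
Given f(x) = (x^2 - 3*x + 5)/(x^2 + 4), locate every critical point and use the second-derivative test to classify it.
f'(x) = (3*x^2 - 2*x - 12)/(x^4 + 8*x^2 + 16)

Solve f'(x) = 0:
  f'(x) = (3*x^2 - 2*x - 12)/(x^2 + 4)^2; the denominator is positive wherever f is defined, so f'(x) = 0 ⇔ 3*x^2 - 2*x - 12 = 0.
  3*x^2 - 2*x - 12 = 0 has no rational roots; quadratic formula: x = (2 ± √148)/6.
  ⇒ x = 1/3 - sqrt(37)/3 ≈ -1.6943, 1/3 + sqrt(37)/3 ≈ 2.3609

f''(x) = 2*(-3*x^3 + 3*x^2 + 36*x - 4)/(x^6 + 12*x^4 + 48*x^2 + 64)
Second-derivative test at each critical point:
  f''(-1.6943) = -0.2577 < 0 → local maximum
  f''(2.3609) = 0.1327 > 0 → local minimum

Critical points: x = 1/3 - sqrt(37)/3 ≈ -1.6943 (local maximum); x = 1/3 + sqrt(37)/3 ≈ 2.3609 (local minimum)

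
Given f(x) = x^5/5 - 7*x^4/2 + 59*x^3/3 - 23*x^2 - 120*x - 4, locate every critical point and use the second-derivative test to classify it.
f'(x) = x^4 - 14*x^3 + 59*x^2 - 46*x - 120

Solve f'(x) = 0:
  Factor: x^4 - 14*x^3 + 59*x^2 - 46*x - 120 = (x - 6)*(x - 5)*(x - 4)*(x + 1) = 0.
  ⇒ x = -1, 4, 5, 6

f''(x) = 4*x^3 - 42*x^2 + 118*x - 46
Second-derivative test at each critical point:
  f''(-1) = -210 < 0 → local maximum
  f''(4) = 10 > 0 → local minimum
  f''(5) = -6 < 0 → local maximum
  f''(6) = 14 > 0 → local minimum

Critical points: x = -1 (local maximum); x = 4 (local minimum); x = 5 (local maximum); x = 6 (local minimum)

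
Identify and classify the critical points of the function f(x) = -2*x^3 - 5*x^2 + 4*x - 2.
f'(x) = -6*x^2 - 10*x + 4

Solve f'(x) = 0:
  Factor: -6*x^2 - 10*x + 4 = -2*(x + 2)*(3*x - 1) = 0.
  ⇒ x = -2, 1/3

f''(x) = -12*x - 10
Second-derivative test at each critical point:
  f''(-2) = 14 > 0 → local minimum
  f''(1/3) = -14 < 0 → local maximum

Critical points: x = -2 (local minimum); x = 1/3 (local maximum)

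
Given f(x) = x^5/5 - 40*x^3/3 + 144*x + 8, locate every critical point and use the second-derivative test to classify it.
f'(x) = x^4 - 40*x^2 + 144

Solve f'(x) = 0:
  Factor: x^4 - 40*x^2 + 144 = (x - 6)*(x - 2)*(x + 2)*(x + 6) = 0.
  ⇒ x = -6, -2, 2, 6

f''(x) = 4*x*(x^2 - 20)
Second-derivative test at each critical point:
  f''(-6) = -384 < 0 → local maximum
  f''(-2) = 128 > 0 → local minimum
  f''(2) = -128 < 0 → local maximum
  f''(6) = 384 > 0 → local minimum

Critical points: x = -6 (local maximum); x = -2 (local minimum); x = 2 (local maximum); x = 6 (local minimum)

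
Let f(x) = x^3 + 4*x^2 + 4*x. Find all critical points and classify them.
f'(x) = 3*x^2 + 8*x + 4

Solve f'(x) = 0:
  Factor: 3*x^2 + 8*x + 4 = (x + 2)*(3*x + 2) = 0.
  ⇒ x = -2, -2/3

f''(x) = 6*x + 8
Second-derivative test at each critical point:
  f''(-2) = -4 < 0 → local maximum
  f''(-2/3) = 4 > 0 → local minimum

Critical points: x = -2 (local maximum); x = -2/3 (local minimum)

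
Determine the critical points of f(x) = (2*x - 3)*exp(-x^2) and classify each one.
f'(x) = 2*(-x*(2*x - 3) + 1)*exp(-x^2)

Solve f'(x) = 0:
  f'(x) = (-4*x^2 + 6*x + 2)·exp(-x^2) and exp(-x^2) > 0 for every x, so f'(x) = 0 ⇔ -4*x^2 + 6*x + 2 = 0.
  Factor: -4*x^2 + 6*x + 2 = -2*(2*x^2 - 3*x - 1); 2*x^2 - 3*x - 1 = 0 has no rational roots; quadratic formula: x = (3 ± √17)/4.
  ⇒ x = 3/4 - sqrt(17)/4 ≈ -0.2808, 3/4 + sqrt(17)/4 ≈ 1.7808

f''(x) = 2*(2*x^2*(2*x - 3) - 6*x + 3)*exp(-x^2)
Second-derivative test at each critical point:
  f''(-0.2808) = 7.6211 > 0 → local minimum
  f''(1.7808) = -0.3460 < 0 → local maximum

Critical points: x = 3/4 - sqrt(17)/4 ≈ -0.2808 (local minimum); x = 3/4 + sqrt(17)/4 ≈ 1.7808 (local maximum)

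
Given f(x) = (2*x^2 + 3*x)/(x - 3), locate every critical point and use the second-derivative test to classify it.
f'(x) = (2*x^2 - 12*x - 9)/(x^2 - 6*x + 9)

Solve f'(x) = 0:
  f'(x) = (2*x^2 - 12*x - 9)/(x - 3)^2; the denominator is positive wherever f is defined, so f'(x) = 0 ⇔ 2*x^2 - 12*x - 9 = 0.
  2*x^2 - 12*x - 9 = 0 has no rational roots; quadratic formula: x = (12 ± √216)/4.
  ⇒ x = 3 - 3*sqrt(6)/2 ≈ -0.6742, 3 + 3*sqrt(6)/2 ≈ 6.6742

f''(x) = 54/(x^3 - 9*x^2 + 27*x - 27)
Second-derivative test at each critical point:
  f''(-0.6742) = -1.0887 < 0 → local maximum
  f''(6.6742) = 1.0887 > 0 → local minimum

Critical points: x = 3 - 3*sqrt(6)/2 ≈ -0.6742 (local maximum); x = 3 + 3*sqrt(6)/2 ≈ 6.6742 (local minimum)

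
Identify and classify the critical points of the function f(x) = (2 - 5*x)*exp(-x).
f'(x) = (5*x - 7)*exp(-x)

Solve f'(x) = 0:
  f'(x) = (5*x - 7)·exp(-x) and exp(-x) > 0 for every x, so f'(x) = 0 ⇔ 5*x - 7 = 0.
  5*x - 7 = 0.
  ⇒ x = 7/5

f''(x) = (12 - 5*x)*exp(-x)
Second-derivative test at each critical point:
  f''(7/5) = 1.2330 > 0 → local minimum

Critical points: x = 7/5 (local minimum)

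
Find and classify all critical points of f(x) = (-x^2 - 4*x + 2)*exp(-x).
f'(x) = (x^2 + 2*x - 6)*exp(-x)

Solve f'(x) = 0:
  f'(x) = (x^2 + 2*x - 6)·exp(-x) and exp(-x) > 0 for every x, so f'(x) = 0 ⇔ x^2 + 2*x - 6 = 0.
  x^2 + 2*x - 6 = 0 has no rational roots; quadratic formula: x = (-2 ± √28)/2.
  ⇒ x = -sqrt(7) - 1 ≈ -3.6458, -1 + sqrt(7) ≈ 1.6458

f''(x) = (8 - x^2)*exp(-x)
Second-derivative test at each critical point:
  f''(-3.6458) = -202.7256 < 0 → local maximum
  f''(1.6458) = 1.0206 > 0 → local minimum

Critical points: x = -sqrt(7) - 1 ≈ -3.6458 (local maximum); x = -1 + sqrt(7) ≈ 1.6458 (local minimum)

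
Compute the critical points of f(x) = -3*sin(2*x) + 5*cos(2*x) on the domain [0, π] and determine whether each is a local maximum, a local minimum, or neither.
f'(x) = -10*sin(2*x) - 6*cos(2*x)

Solve f'(x) = 0 on [0, π]:
  f'(x) = 0 ⇔ -3*cos(2*x) = 5*sin(2*x) ⇔ tan(2*x) = -3/5, i.e. 2*x = arctan(-3/5) + nπ; keep the solutions lying in [0, π].
  ⇒ x = -atan(3/5)/2 + pi/2 ≈ 1.3006, pi - atan(3/5)/2 ≈ 2.8714

f''(x) = 12*sin(2*x) - 20*cos(2*x)
Second-derivative test at each critical point:
  f''(1.3006) = 23.3238 > 0 → local minimum
  f''(2.8714) = -23.3238 < 0 → local maximum

Critical points: x = -atan(3/5)/2 + pi/2 ≈ 1.3006 (local minimum); x = pi - atan(3/5)/2 ≈ 2.8714 (local maximum)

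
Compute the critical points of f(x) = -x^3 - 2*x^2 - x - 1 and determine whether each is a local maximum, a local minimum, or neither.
f'(x) = -3*x^2 - 4*x - 1

Solve f'(x) = 0:
  Factor: -3*x^2 - 4*x - 1 = -(x + 1)*(3*x + 1) = 0.
  ⇒ x = -1, -1/3

f''(x) = -6*x - 4
Second-derivative test at each critical point:
  f''(-1) = 2 > 0 → local minimum
  f''(-1/3) = -2 < 0 → local maximum

Critical points: x = -1 (local minimum); x = -1/3 (local maximum)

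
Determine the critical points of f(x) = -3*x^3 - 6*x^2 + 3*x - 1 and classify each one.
f'(x) = -9*x^2 - 12*x + 3

Solve f'(x) = 0:
  Factor: -9*x^2 - 12*x + 3 = -3*(3*x^2 + 4*x - 1); 3*x^2 + 4*x - 1 = 0 has no rational roots; quadratic formula: x = (-4 ± √28)/6.
  ⇒ x = -sqrt(7)/3 - 2/3 ≈ -1.5486, -2/3 + sqrt(7)/3 ≈ 0.2153

f''(x) = -18*x - 12
Second-derivative test at each critical point:
  f''(-1.5486) = 15.8745 > 0 → local minimum
  f''(0.2153) = -15.8745 < 0 → local maximum

Critical points: x = -sqrt(7)/3 - 2/3 ≈ -1.5486 (local minimum); x = -2/3 + sqrt(7)/3 ≈ 0.2153 (local maximum)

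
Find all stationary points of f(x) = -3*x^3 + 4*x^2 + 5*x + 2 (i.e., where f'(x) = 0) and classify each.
f'(x) = -9*x^2 + 8*x + 5

Solve f'(x) = 0:
  9*x^2 - 8*x - 5 = 0 has no rational roots; quadratic formula: x = (8 ± √244)/18.
  ⇒ x = 4/9 - sqrt(61)/9 ≈ -0.4234, 4/9 + sqrt(61)/9 ≈ 1.3122

f''(x) = 8 - 18*x
Second-derivative test at each critical point:
  f''(-0.4234) = 15.6205 > 0 → local minimum
  f''(1.3122) = -15.6205 < 0 → local maximum

Critical points: x = 4/9 - sqrt(61)/9 ≈ -0.4234 (local minimum); x = 4/9 + sqrt(61)/9 ≈ 1.3122 (local maximum)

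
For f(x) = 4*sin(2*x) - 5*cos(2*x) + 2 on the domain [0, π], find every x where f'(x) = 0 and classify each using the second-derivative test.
f'(x) = 10*sin(2*x) + 8*cos(2*x)

Solve f'(x) = 0 on [0, π]:
  f'(x) = 0 ⇔ 4*cos(2*x) = -5*sin(2*x) ⇔ tan(2*x) = -4/5, i.e. 2*x = arctan(-4/5) + nπ; keep the solutions lying in [0, π].
  ⇒ x = -atan(4/5)/2 + pi/2 ≈ 1.2334, pi - atan(4/5)/2 ≈ 2.8042

f''(x) = -16*sin(2*x) + 20*cos(2*x)
Second-derivative test at each critical point:
  f''(1.2334) = -25.6125 < 0 → local maximum
  f''(2.8042) = 25.6125 > 0 → local minimum

Critical points: x = -atan(4/5)/2 + pi/2 ≈ 1.2334 (local maximum); x = pi - atan(4/5)/2 ≈ 2.8042 (local minimum)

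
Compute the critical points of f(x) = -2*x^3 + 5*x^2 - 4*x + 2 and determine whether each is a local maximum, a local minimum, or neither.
f'(x) = -6*x^2 + 10*x - 4

Solve f'(x) = 0:
  Factor: -6*x^2 + 10*x - 4 = -2*(x - 1)*(3*x - 2) = 0.
  ⇒ x = 2/3, 1

f''(x) = 10 - 12*x
Second-derivative test at each critical point:
  f''(2/3) = 2 > 0 → local minimum
  f''(1) = -2 < 0 → local maximum

Critical points: x = 2/3 (local minimum); x = 1 (local maximum)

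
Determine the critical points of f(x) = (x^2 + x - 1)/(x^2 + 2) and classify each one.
f'(x) = (-x^2 + 6*x + 2)/(x^4 + 4*x^2 + 4)

Solve f'(x) = 0:
  f'(x) = -(x^2 - 6*x - 2)/(x^2 + 2)^2; the denominator is positive wherever f is defined, so f'(x) = 0 ⇔ -x^2 + 6*x + 2 = 0.
  x^2 - 6*x - 2 = 0 has no rational roots; quadratic formula: x = (6 ± √44)/2.
  ⇒ x = 3 - sqrt(11) ≈ -0.3166, 3 + sqrt(11) ≈ 6.3166

f''(x) = 2*(x^3 - 9*x^2 - 6*x + 6)/(x^6 + 6*x^4 + 12*x^2 + 8)
Second-derivative test at each critical point:
  f''(-0.3166) = 1.5038 > 0 → local minimum
  f''(6.3166) = -0.0038 < 0 → local maximum

Critical points: x = 3 - sqrt(11) ≈ -0.3166 (local minimum); x = 3 + sqrt(11) ≈ 6.3166 (local maximum)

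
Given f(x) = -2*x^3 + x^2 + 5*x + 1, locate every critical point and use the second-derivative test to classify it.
f'(x) = -6*x^2 + 2*x + 5

Solve f'(x) = 0:
  6*x^2 - 2*x - 5 = 0 has no rational roots; quadratic formula: x = (2 ± √124)/12.
  ⇒ x = 1/6 - sqrt(31)/6 ≈ -0.7613, 1/6 + sqrt(31)/6 ≈ 1.0946

f''(x) = 2 - 12*x
Second-derivative test at each critical point:
  f''(-0.7613) = 11.1355 > 0 → local minimum
  f''(1.0946) = -11.1355 < 0 → local maximum

Critical points: x = 1/6 - sqrt(31)/6 ≈ -0.7613 (local minimum); x = 1/6 + sqrt(31)/6 ≈ 1.0946 (local maximum)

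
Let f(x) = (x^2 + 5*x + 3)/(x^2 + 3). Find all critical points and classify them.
f'(x) = 5*(3 - x^2)/(x^4 + 6*x^2 + 9)

Solve f'(x) = 0:
  f'(x) = -5*(x^2 - 3)/(x^2 + 3)^2; the denominator is positive wherever f is defined, so f'(x) = 0 ⇔ 15 - 5*x^2 = 0.
  Factor: 15 - 5*x^2 = -5*(x^2 - 3); x^2 - 3 = 0 has no rational roots; quadratic formula: x = (0 ± √12)/2.
  ⇒ x = -sqrt(3) ≈ -1.7321, sqrt(3) ≈ 1.7321

f''(x) = 10*x*(x^2 - 9)/(x^6 + 9*x^4 + 27*x^2 + 27)
Second-derivative test at each critical point:
  f''(-1.7321) = 0.4811 > 0 → local minimum
  f''(1.7321) = -0.4811 < 0 → local maximum

Critical points: x = -sqrt(3) ≈ -1.7321 (local minimum); x = sqrt(3) ≈ 1.7321 (local maximum)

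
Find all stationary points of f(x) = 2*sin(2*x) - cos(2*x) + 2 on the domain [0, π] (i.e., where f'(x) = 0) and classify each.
f'(x) = 2*sin(2*x) + 4*cos(2*x)

Solve f'(x) = 0 on [0, π]:
  f'(x) = 0 ⇔ 2*cos(2*x) = -sin(2*x) ⇔ tan(2*x) = -2, i.e. 2*x = arctan(-2) + nπ; keep the solutions lying in [0, π].
  ⇒ x = -atan(2)/2 + pi/2 ≈ 1.0172, pi - atan(2)/2 ≈ 2.5880

f''(x) = -8*sin(2*x) + 4*cos(2*x)
Second-derivative test at each critical point:
  f''(1.0172) = -8.9443 < 0 → local maximum
  f''(2.5880) = 8.9443 > 0 → local minimum

Critical points: x = -atan(2)/2 + pi/2 ≈ 1.0172 (local maximum); x = pi - atan(2)/2 ≈ 2.5880 (local minimum)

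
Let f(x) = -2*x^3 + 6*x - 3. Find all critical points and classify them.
f'(x) = 6 - 6*x^2

Solve f'(x) = 0:
  Factor: 6 - 6*x^2 = -6*(x - 1)*(x + 1) = 0.
  ⇒ x = -1, 1

f''(x) = -12*x
Second-derivative test at each critical point:
  f''(-1) = 12 > 0 → local minimum
  f''(1) = -12 < 0 → local maximum

Critical points: x = -1 (local minimum); x = 1 (local maximum)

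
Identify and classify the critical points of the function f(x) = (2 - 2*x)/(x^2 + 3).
f'(x) = 2*(-x^2 + 2*x*(x - 1) - 3)/(x^2 + 3)^2

Solve f'(x) = 0:
  f'(x) = 2*(x - 3)*(x + 1)/(x^2 + 3)^2; the denominator is positive wherever f is defined, so f'(x) = 0 ⇔ 2*x^2 - 4*x - 6 = 0.
  Factor: 2*x^2 - 4*x - 6 = 2*(x - 3)*(x + 1) = 0.
  ⇒ x = -1, 3

f''(x) = 4*(4*x^2*(1 - x) + (3*x - 1)*(x^2 + 3))/(x^2 + 3)^3
Second-derivative test at each critical point:
  f''(-1) = -1/2 < 0 → local maximum
  f''(3) = 1/18 > 0 → local minimum

Critical points: x = -1 (local maximum); x = 3 (local minimum)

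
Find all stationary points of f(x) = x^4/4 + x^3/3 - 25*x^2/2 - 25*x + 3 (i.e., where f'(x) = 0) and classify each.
f'(x) = x^3 + x^2 - 25*x - 25

Solve f'(x) = 0:
  Factor: x^3 + x^2 - 25*x - 25 = (x - 5)*(x + 1)*(x + 5) = 0.
  ⇒ x = -5, -1, 5

f''(x) = 3*x^2 + 2*x - 25
Second-derivative test at each critical point:
  f''(-5) = 40 > 0 → local minimum
  f''(-1) = -24 < 0 → local maximum
  f''(5) = 60 > 0 → local minimum

Critical points: x = -5 (local minimum); x = -1 (local maximum); x = 5 (local minimum)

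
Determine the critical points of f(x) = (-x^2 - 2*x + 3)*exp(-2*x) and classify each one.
f'(x) = 2*(x^2 + x - 4)*exp(-2*x)

Solve f'(x) = 0:
  f'(x) = (2*x^2 + 2*x - 8)·exp(-2*x) and exp(-2*x) > 0 for every x, so f'(x) = 0 ⇔ 2*x^2 + 2*x - 8 = 0.
  Factor: 2*x^2 + 2*x - 8 = 2*(x^2 + x - 4); x^2 + x - 4 = 0 has no rational roots; quadratic formula: x = (-1 ± √17)/2.
  ⇒ x = -sqrt(17)/2 - 1/2 ≈ -2.5616, -1/2 + sqrt(17)/2 ≈ 1.5616

f''(x) = 2*(9 - 2*x^2)*exp(-2*x)
Second-derivative test at each critical point:
  f''(-2.5616) = -1384.1749 < 0 → local maximum
  f''(1.5616) = 0.3630 > 0 → local minimum

Critical points: x = -sqrt(17)/2 - 1/2 ≈ -2.5616 (local maximum); x = -1/2 + sqrt(17)/2 ≈ 1.5616 (local minimum)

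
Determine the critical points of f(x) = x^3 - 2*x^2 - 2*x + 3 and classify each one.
f'(x) = 3*x^2 - 4*x - 2

Solve f'(x) = 0:
  3*x^2 - 4*x - 2 = 0 has no rational roots; quadratic formula: x = (4 ± √40)/6.
  ⇒ x = 2/3 - sqrt(10)/3 ≈ -0.3874, 2/3 + sqrt(10)/3 ≈ 1.7208

f''(x) = 6*x - 4
Second-derivative test at each critical point:
  f''(-0.3874) = -6.3246 < 0 → local maximum
  f''(1.7208) = 6.3246 > 0 → local minimum

Critical points: x = 2/3 - sqrt(10)/3 ≈ -0.3874 (local maximum); x = 2/3 + sqrt(10)/3 ≈ 1.7208 (local minimum)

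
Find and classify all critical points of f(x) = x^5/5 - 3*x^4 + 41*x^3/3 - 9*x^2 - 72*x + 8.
f'(x) = x^4 - 12*x^3 + 41*x^2 - 18*x - 72

Solve f'(x) = 0:
  Factor: x^4 - 12*x^3 + 41*x^2 - 18*x - 72 = (x - 6)*(x - 4)*(x - 3)*(x + 1) = 0.
  ⇒ x = -1, 3, 4, 6

f''(x) = 4*x^3 - 36*x^2 + 82*x - 18
Second-derivative test at each critical point:
  f''(-1) = -140 < 0 → local maximum
  f''(3) = 12 > 0 → local minimum
  f''(4) = -10 < 0 → local maximum
  f''(6) = 42 > 0 → local minimum

Critical points: x = -1 (local maximum); x = 3 (local minimum); x = 4 (local maximum); x = 6 (local minimum)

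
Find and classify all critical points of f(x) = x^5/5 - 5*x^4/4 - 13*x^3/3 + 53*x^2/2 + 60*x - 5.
f'(x) = x^4 - 5*x^3 - 13*x^2 + 53*x + 60

Solve f'(x) = 0:
  Factor: x^4 - 5*x^3 - 13*x^2 + 53*x + 60 = (x - 5)*(x - 4)*(x + 1)*(x + 3) = 0.
  ⇒ x = -3, -1, 4, 5

f''(x) = 4*x^3 - 15*x^2 - 26*x + 53
Second-derivative test at each critical point:
  f''(-3) = -112 < 0 → local maximum
  f''(-1) = 60 > 0 → local minimum
  f''(4) = -35 < 0 → local maximum
  f''(5) = 48 > 0 → local minimum

Critical points: x = -3 (local maximum); x = -1 (local minimum); x = 4 (local maximum); x = 5 (local minimum)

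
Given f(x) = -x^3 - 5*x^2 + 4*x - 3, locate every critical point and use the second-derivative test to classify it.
f'(x) = -3*x^2 - 10*x + 4

Solve f'(x) = 0:
  3*x^2 + 10*x - 4 = 0 has no rational roots; quadratic formula: x = (-10 ± √148)/6.
  ⇒ x = -sqrt(37)/3 - 5/3 ≈ -3.6943, -5/3 + sqrt(37)/3 ≈ 0.3609

f''(x) = -6*x - 10
Second-derivative test at each critical point:
  f''(-3.6943) = 12.1655 > 0 → local minimum
  f''(0.3609) = -12.1655 < 0 → local maximum

Critical points: x = -sqrt(37)/3 - 5/3 ≈ -3.6943 (local minimum); x = -5/3 + sqrt(37)/3 ≈ 0.3609 (local maximum)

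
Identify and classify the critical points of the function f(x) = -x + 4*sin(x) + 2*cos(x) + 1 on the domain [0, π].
f'(x) = -2*sin(x) + 4*cos(x) - 1

Solve f'(x) = 0 on [0, π]:
  f'(x) = 0 ⇔ -2*sin(x) + 4*cos(x) = 1. Write the left side as R·cos(x + φ) with R = √(4² + 2²) = 2*sqrt(5), cos φ = 2*sqrt(5)/5, sin φ = sqrt(5)/5; then cos(x + φ) = sqrt(5)/10. Solve for x and keep the solutions lying in [0, π].
  ⇒ x = atan((-1 + 2*sqrt(19))/(2 + sqrt(19))) ≈ 0.8816

f''(x) = -4*sin(x) - 2*cos(x)
Second-derivative test at each critical point:
  f''(0.8816) = -4.3589 < 0 → local maximum

Critical points: x = atan((-1 + 2*sqrt(19))/(2 + sqrt(19))) ≈ 0.8816 (local maximum)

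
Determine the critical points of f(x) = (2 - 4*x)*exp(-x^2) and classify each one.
f'(x) = 4*(x*(2*x - 1) - 1)*exp(-x^2)

Solve f'(x) = 0:
  f'(x) = (8*x^2 - 4*x - 4)·exp(-x^2) and exp(-x^2) > 0 for every x, so f'(x) = 0 ⇔ 8*x^2 - 4*x - 4 = 0.
  Factor: 8*x^2 - 4*x - 4 = 4*(x - 1)*(2*x + 1) = 0.
  ⇒ x = -1/2, 1

f''(x) = 4*(2*x^2*(1 - 2*x) + 6*x - 1)*exp(-x^2)
Second-derivative test at each critical point:
  f''(-1/2) = -9.3456 < 0 → local maximum
  f''(1) = 4.4146 > 0 → local minimum

Critical points: x = -1/2 (local maximum); x = 1 (local minimum)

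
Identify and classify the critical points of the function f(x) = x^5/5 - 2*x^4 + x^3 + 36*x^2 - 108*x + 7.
f'(x) = x^4 - 8*x^3 + 3*x^2 + 72*x - 108

Solve f'(x) = 0:
  Factor: x^4 - 8*x^3 + 3*x^2 + 72*x - 108 = (x - 6)*(x - 3)*(x - 2)*(x + 3) = 0.
  ⇒ x = -3, 2, 3, 6

f''(x) = 4*x^3 - 24*x^2 + 6*x + 72
Second-derivative test at each critical point:
  f''(-3) = -270 < 0 → local maximum
  f''(2) = 20 > 0 → local minimum
  f''(3) = -18 < 0 → local maximum
  f''(6) = 108 > 0 → local minimum

Critical points: x = -3 (local maximum); x = 2 (local minimum); x = 3 (local maximum); x = 6 (local minimum)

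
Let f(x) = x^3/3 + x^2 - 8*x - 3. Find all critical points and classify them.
f'(x) = x^2 + 2*x - 8

Solve f'(x) = 0:
  Factor: x^2 + 2*x - 8 = (x - 2)*(x + 4) = 0.
  ⇒ x = -4, 2

f''(x) = 2*x + 2
Second-derivative test at each critical point:
  f''(-4) = -6 < 0 → local maximum
  f''(2) = 6 > 0 → local minimum

Critical points: x = -4 (local maximum); x = 2 (local minimum)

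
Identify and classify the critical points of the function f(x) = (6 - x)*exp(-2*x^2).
f'(x) = (4*x*(x - 6) - 1)*exp(-2*x^2)

Solve f'(x) = 0:
  f'(x) = (4*x^2 - 24*x - 1)·exp(-2*x^2) and exp(-2*x^2) > 0 for every x, so f'(x) = 0 ⇔ 4*x^2 - 24*x - 1 = 0.
  4*x^2 - 24*x - 1 = 0 has no rational roots; quadratic formula: x = (24 ± √592)/8.
  ⇒ x = 3 - sqrt(37)/2 ≈ -0.0414, 3 + sqrt(37)/2 ≈ 6.0414

f''(x) = 4*(4*x^2*(6 - x) + 3*x - 6)*exp(-2*x^2)
Second-derivative test at each critical point:
  f''(-0.0414) = -24.2479 < 0 → local maximum
  f''(6.0414) = 4.832e-31 > 0 → local minimum

Critical points: x = 3 - sqrt(37)/2 ≈ -0.0414 (local maximum); x = 3 + sqrt(37)/2 ≈ 6.0414 (local minimum)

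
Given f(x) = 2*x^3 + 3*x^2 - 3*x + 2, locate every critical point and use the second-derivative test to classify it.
f'(x) = 6*x^2 + 6*x - 3

Solve f'(x) = 0:
  Factor: 6*x^2 + 6*x - 3 = 3*(2*x^2 + 2*x - 1); 2*x^2 + 2*x - 1 = 0 has no rational roots; quadratic formula: x = (-2 ± √12)/4.
  ⇒ x = -sqrt(3)/2 - 1/2 ≈ -1.3660, -1/2 + sqrt(3)/2 ≈ 0.3660

f''(x) = 12*x + 6
Second-derivative test at each critical point:
  f''(-1.3660) = -10.3923 < 0 → local maximum
  f''(0.3660) = 10.3923 > 0 → local minimum

Critical points: x = -sqrt(3)/2 - 1/2 ≈ -1.3660 (local maximum); x = -1/2 + sqrt(3)/2 ≈ 0.3660 (local minimum)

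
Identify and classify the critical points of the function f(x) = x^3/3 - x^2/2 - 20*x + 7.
f'(x) = x^2 - x - 20

Solve f'(x) = 0:
  Factor: x^2 - x - 20 = (x - 5)*(x + 4) = 0.
  ⇒ x = -4, 5

f''(x) = 2*x - 1
Second-derivative test at each critical point:
  f''(-4) = -9 < 0 → local maximum
  f''(5) = 9 > 0 → local minimum

Critical points: x = -4 (local maximum); x = 5 (local minimum)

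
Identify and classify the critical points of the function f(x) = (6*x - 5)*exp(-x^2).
f'(x) = 2*(-x*(6*x - 5) + 3)*exp(-x^2)

Solve f'(x) = 0:
  f'(x) = (-12*x^2 + 10*x + 6)·exp(-x^2) and exp(-x^2) > 0 for every x, so f'(x) = 0 ⇔ -12*x^2 + 10*x + 6 = 0.
  Factor: -12*x^2 + 10*x + 6 = -2*(6*x^2 - 5*x - 3); 6*x^2 - 5*x - 3 = 0 has no rational roots; quadratic formula: x = (5 ± √97)/12.
  ⇒ x = 5/12 - sqrt(97)/12 ≈ -0.4041, 5/12 + sqrt(97)/12 ≈ 1.2374

f''(x) = 2*(2*x^2*(6*x - 5) - 18*x + 5)*exp(-x^2)
Second-derivative test at each critical point:
  f''(-0.4041) = 16.7304 > 0 → local minimum
  f''(1.2374) = -4.2603 < 0 → local maximum

Critical points: x = 5/12 - sqrt(97)/12 ≈ -0.4041 (local minimum); x = 5/12 + sqrt(97)/12 ≈ 1.2374 (local maximum)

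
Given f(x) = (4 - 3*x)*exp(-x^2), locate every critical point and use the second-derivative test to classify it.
f'(x) = (2*x*(3*x - 4) - 3)*exp(-x^2)

Solve f'(x) = 0:
  f'(x) = (6*x^2 - 8*x - 3)·exp(-x^2) and exp(-x^2) > 0 for every x, so f'(x) = 0 ⇔ 6*x^2 - 8*x - 3 = 0.
  6*x^2 - 8*x - 3 = 0 has no rational roots; quadratic formula: x = (8 ± √136)/12.
  ⇒ x = 2/3 - sqrt(34)/6 ≈ -0.3052, 2/3 + sqrt(34)/6 ≈ 1.6385

f''(x) = 2*(2*x^2*(4 - 3*x) + 9*x - 4)*exp(-x^2)
Second-derivative test at each critical point:
  f''(-0.3052) = -10.6250 < 0 → local maximum
  f''(1.6385) = 0.7959 > 0 → local minimum

Critical points: x = 2/3 - sqrt(34)/6 ≈ -0.3052 (local maximum); x = 2/3 + sqrt(34)/6 ≈ 1.6385 (local minimum)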